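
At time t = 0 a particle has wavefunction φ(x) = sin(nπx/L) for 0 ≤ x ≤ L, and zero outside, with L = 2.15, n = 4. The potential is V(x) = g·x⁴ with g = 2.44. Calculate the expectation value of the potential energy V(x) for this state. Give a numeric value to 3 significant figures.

10.1

⟨V⟩ = ∫ V(x)·|φ|² dx / ∫|φ|² dx.
With sin²θ = (1 − cos2θ)/2 on 0 ≤ x ≤ L: ∫sin²(nπx/L) dx = L/2, ∫x·sin²(nπx/L) dx = L²/4, ∫x²·sin²(nπx/L) dx = L³·(1/6 − 1/(4n²π²)); higher powers xᵏ the same way, integrating xᵏ·cos(2nπx/L) by parts.
State is unnormalized: ∫|φ|² dx = 1.0750, and ∫φ*·V(x)·φ dx = 10.858, so ⟨V⟩ = 10.858 / 1.0750.
⟨V⟩ = 10.100.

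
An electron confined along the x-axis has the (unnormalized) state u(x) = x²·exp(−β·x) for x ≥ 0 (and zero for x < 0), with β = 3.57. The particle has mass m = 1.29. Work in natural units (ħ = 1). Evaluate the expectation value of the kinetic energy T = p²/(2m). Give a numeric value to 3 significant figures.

T = −(ħ²/2m) d²/dx², so ⟨T⟩ = −(ħ²/2m) ∫ u*·u'' dx / ∫|u|² dx; with m = 1.29.
Differentiate x²·exp(−β·x) with the product rule; every integrand then reduces to terms xʲ·e^(−2βx) on [0, ∞), with ∫₀^∞ xʲ·e^(−2βx) dx = j!/(2β)^(j+1).
State is unnormalized: ∫|u|² dx = 0.0012934, and ∫u*·(−ħ²/2m · u'') dx = 0.0021297, so ⟨T⟩ = 0.0021297 / 0.0012934.
⟨T⟩ = 1.6466.

1.65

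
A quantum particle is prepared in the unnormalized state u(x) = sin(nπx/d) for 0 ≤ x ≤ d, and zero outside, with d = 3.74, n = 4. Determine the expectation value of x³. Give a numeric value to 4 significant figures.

12.83

⟨x³⟩ = ∫ x³·|u|² dx / ∫|u|² dx (integrals over the domain).
With sin²θ = (1 − cos2θ)/2 on 0 ≤ x ≤ d: ∫sin²(nπx/d) dx = d/2, ∫x·sin²(nπx/d) dx = d²/4, ∫x²·sin²(nπx/d) dx = d³·(1/6 − 1/(4n²π²)); higher powers xᵏ the same way, integrating xᵏ·cos(2nπx/d) by parts.
State is unnormalized: ∫|u|² dx = 1.8700, and ∫u*·x³·u dx = 23.992, so ⟨x³⟩ = 23.992 / 1.8700.
⟨x³⟩ = 12.830.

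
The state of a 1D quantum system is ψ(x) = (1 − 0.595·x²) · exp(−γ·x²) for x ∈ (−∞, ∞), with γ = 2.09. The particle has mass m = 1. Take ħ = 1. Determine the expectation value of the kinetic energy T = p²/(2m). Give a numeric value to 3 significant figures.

1.41

T = −(ħ²/2m) d²/dx², so ⟨T⟩ = −(ħ²/2m) ∫ ψ*·ψ'' dx / ∫|ψ|² dx; with m = 1.
Expand each integrand as polynomial × e^(−2γx²) and use ∫x^(2j)·e^(−2γx²) dx = (2j−1)!!/(4γ)^j · √(π/(2γ)), odd powers → 0; here √(π/(2γ)) = 0.86694. Differentiate with the product rule, d/dx e^(−γx²) = −2γx·e^(−γx²).
State is unnormalized: ∫|ψ|² dx = 0.75671, and ∫ψ*·(−ħ²/2m · ψ'') dx = 1.0670, so ⟨T⟩ = 1.0670 / 0.75671.
⟨T⟩ = 1.4101.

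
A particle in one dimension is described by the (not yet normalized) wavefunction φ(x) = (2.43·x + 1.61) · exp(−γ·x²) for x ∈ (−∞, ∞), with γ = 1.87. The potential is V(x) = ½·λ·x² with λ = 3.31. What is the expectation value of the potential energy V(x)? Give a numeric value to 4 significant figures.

⟨V⟩ = ∫ V(x)·|φ|² dx / ∫|φ|² dx.
Expand each integrand as polynomial × e^(−2γx²) and use ∫x^(2j)·e^(−2γx²) dx = (2j−1)!!/(4γ)^j · √(π/(2γ)), odd powers → 0; here √(π/(2γ)) = 0.91651.
State is unnormalized: ∫|φ|² dx = 3.0992, and ∫φ*·V(x)·φ dx = 1.0059, so ⟨V⟩ = 1.0059 / 3.0992.
⟨V⟩ = 0.32456.

0.3246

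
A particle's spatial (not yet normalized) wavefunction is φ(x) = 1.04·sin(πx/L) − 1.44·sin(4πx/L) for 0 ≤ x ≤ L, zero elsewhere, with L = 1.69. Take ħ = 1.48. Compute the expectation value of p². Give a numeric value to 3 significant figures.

82.2

p² φ = −ħ² d²φ/dx²; ⟨p²⟩ = −ħ² ∫ φ*·φ'' dx / ∫|φ|² dx.
d²/dx² sin(jπx/L) = −(jπ/L)²·sin(jπx/L); on 0 ≤ x ≤ L, ∫sin²(jπx/L) dx = L/2 and ∫sin(jπx/L)·sin(lπx/L) dx = 0 for j ≠ l, so only diagonal terms survive in ∫|φ|² and ∫φ·φ″; ∫φ·φ′ dx = [φ²/2] between the walls = 0.
State is unnormalized: ∫|φ|² dx = 2.6661, and ∫φ*·(−ħ² φ'') dx = 219.12, so ⟨p²⟩ = 219.12 / 2.6661.
⟨p²⟩ = 82.186.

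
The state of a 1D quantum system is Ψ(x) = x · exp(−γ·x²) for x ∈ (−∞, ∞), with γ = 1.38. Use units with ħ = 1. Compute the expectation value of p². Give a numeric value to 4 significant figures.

4.140

p² Ψ = −ħ² d²Ψ/dx²; ⟨p²⟩ = −ħ² ∫ Ψ*·Ψ'' dx / ∫|Ψ|² dx.
Expand each integrand as polynomial × e^(−2γx²) and use ∫x^(2j)·e^(−2γx²) dx = (2j−1)!!/(4γ)^j · √(π/(2γ)), odd powers → 0; here √(π/(2γ)) = 1.0669. Differentiate with the product rule, d/dx e^(−γx²) = −2γx·e^(−γx²).
State is unnormalized: ∫|Ψ|² dx = 0.19328, and ∫Ψ*·(−ħ² Ψ'') dx = 0.80017, so ⟨p²⟩ = 0.80017 / 0.19328.
⟨p²⟩ = 4.1400.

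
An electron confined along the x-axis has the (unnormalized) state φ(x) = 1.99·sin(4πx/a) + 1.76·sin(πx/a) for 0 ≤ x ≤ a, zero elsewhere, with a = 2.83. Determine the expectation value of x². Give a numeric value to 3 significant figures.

⟨x²⟩ = ∫ x²·|φ|² dx / ∫|φ|² dx (integrals over the domain).
On 0 ≤ x ≤ a (j ≠ l): ∫sin²(jπx/a) dx = a/2, ∫sin(jπx/a)·sin(lπx/a) dx = 0; diagonal moments ∫x·sin²(jπx/a) dx = a²/4, ∫x²·sin²(jπx/a) dx = a³·(1/6 − 1/(4j²π²)); cross terms ∫x·sin(jπx/a)·sin(lπx/a) dx = 0 for j + l even and −4jla²/(π²(j² − l²)²) for j + l odd, ∫x²·sin(jπx/a)·sin(lπx/a) dx = (−1)^(j+l)·4jla³/(π²(j² − l²)²); higher powers the same way via product-to-sum and parts.
State is unnormalized: ∫|φ|² dx = 9.9866, and ∫φ*·x²·φ dx = 23.596, so ⟨x²⟩ = 23.596 / 9.9866.
⟨x²⟩ = 2.3628.

2.36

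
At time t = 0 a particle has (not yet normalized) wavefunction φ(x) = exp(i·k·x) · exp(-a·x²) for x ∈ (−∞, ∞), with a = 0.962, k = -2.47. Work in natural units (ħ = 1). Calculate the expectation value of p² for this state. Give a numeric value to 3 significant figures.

p² φ = −ħ² d²φ/dx²; ⟨p²⟩ = −ħ² ∫ φ*·φ'' dx / ∫|φ|² dx.
Gaussian moments: ∫x^(2j)·e^(−2ax²) dx = (2j−1)!!/(4a)^j · √(π/(2a)), odd powers integrate to 0; here √(π/(2a)) = 1.2778. Derivatives: φ′ = (ik − 2ax)·φ, φ″ = ((ik − 2ax)² − 2a)·φ; the odd-in-x pieces drop out.
State is unnormalized: ∫|φ|² dx = 1.2778, and ∫φ*·(−ħ² φ'') dx = 9.0252, so ⟨p²⟩ = 9.0252 / 1.2778.
⟨p²⟩ = 7.0629.

7.06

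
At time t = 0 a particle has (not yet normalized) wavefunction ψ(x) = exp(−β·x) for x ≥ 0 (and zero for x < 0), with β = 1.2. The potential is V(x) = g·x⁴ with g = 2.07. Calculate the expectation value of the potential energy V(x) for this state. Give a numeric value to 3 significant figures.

1.50

⟨V⟩ = ∫ V(x)·|ψ|² dx / ∫|ψ|² dx.
Every integrand reduces to terms xʲ·e^(−2βx) on [0, ∞); use ∫₀^∞ xʲ·e^(−2βx) dx = j!/(2β)^(j+1).
State is unnormalized: ∫|ψ|² dx = 0.41667, and ∫ψ*·V(x)·ψ dx = 0.62391, so ⟨V⟩ = 0.62391 / 0.41667.
⟨V⟩ = 1.4974.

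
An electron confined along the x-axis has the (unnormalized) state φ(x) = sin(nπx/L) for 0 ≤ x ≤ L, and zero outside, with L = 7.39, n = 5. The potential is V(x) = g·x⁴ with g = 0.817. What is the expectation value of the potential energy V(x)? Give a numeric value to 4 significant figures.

⟨V⟩ = ∫ V(x)·|φ|² dx / ∫|φ|² dx.
With sin²θ = (1 − cos2θ)/2 on 0 ≤ x ≤ L: ∫sin²(nπx/L) dx = L/2, ∫x·sin²(nπx/L) dx = L²/4, ∫x²·sin²(nπx/L) dx = L³·(1/6 − 1/(4n²π²)); higher powers xᵏ the same way, integrating xᵏ·cos(2nπx/L) by parts.
State is unnormalized: ∫|φ|² dx = 3.6950, and ∫φ*·V(x)·φ dx = 1764.4, so ⟨V⟩ = 1764.4 / 3.6950.
⟨V⟩ = 477.52.

477.5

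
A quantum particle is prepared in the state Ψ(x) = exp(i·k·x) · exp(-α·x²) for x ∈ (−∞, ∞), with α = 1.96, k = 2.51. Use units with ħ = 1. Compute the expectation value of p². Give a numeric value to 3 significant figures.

p² Ψ = −ħ² d²Ψ/dx²; ⟨p²⟩ = −ħ² ∫ Ψ*·Ψ'' dx / ∫|Ψ|² dx.
Gaussian moments: ∫x^(2j)·e^(−2αx²) dx = (2j−1)!!/(4α)^j · √(π/(2α)), odd powers integrate to 0; here √(π/(2α)) = 0.89522. Derivatives: Ψ′ = (ik − 2αx)·Ψ, Ψ″ = ((ik − 2αx)² − 2α)·Ψ; the odd-in-x pieces drop out.
State is unnormalized: ∫|Ψ|² dx = 0.89522, and ∫Ψ*·(−ħ² Ψ'') dx = 7.3946, so ⟨p²⟩ = 7.3946 / 0.89522.
⟨p²⟩ = 8.2601.

8.26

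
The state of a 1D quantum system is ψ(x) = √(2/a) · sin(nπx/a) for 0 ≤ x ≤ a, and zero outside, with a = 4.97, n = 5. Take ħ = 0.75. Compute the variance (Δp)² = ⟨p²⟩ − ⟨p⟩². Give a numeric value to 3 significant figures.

Compute ⟨p⟩ and ⟨p²⟩ separately; (Δp)² = ⟨p²⟩ − ⟨p⟩².
d/dx sin(nπx/a) = (nπ/a)·cos(nπx/a) and d²/dx² sin(nπx/a) = −(nπ/a)²·sin(nπx/a); on 0 ≤ x ≤ a, ∫sin²(nπx/a) dx = a/2 and ∫sin(nπx/a)·cos(nπx/a) dx = 0.
⟨p⟩ = 0.0000 and ⟨p²⟩ = 5.6189.
(Δp)² = 5.6189 − (0.0000)² = 5.6189.

5.62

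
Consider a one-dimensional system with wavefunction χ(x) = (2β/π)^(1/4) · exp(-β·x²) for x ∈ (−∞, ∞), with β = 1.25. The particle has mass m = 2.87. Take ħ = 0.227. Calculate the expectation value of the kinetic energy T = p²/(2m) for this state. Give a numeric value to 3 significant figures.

0.0112

T = −(ħ²/2m) d²/dx², so ⟨T⟩ = −(ħ²/2m) ∫ χ*·χ'' dx; with m = 2.87.
Gaussian moments: ∫x^(2j)·e^(−2βx²) dx = (2j−1)!!/(4β)^j · √(π/(2β)), odd powers integrate to 0; here √(π/(2β)) = 1.1210. Derivatives: d/dx e^(−βx²) = −2βx·e^(−βx²), d²/dx² e^(−βx²) = (4β²x² − 2β)·e^(−βx²).
⟨T⟩ = 0.011221.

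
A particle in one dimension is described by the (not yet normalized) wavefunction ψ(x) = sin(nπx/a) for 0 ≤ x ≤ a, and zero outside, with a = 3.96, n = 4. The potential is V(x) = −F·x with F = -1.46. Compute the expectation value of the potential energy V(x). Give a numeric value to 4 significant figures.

2.891

⟨V⟩ = ∫ V(x)·|ψ|² dx / ∫|ψ|² dx.
With sin²θ = (1 − cos2θ)/2 on 0 ≤ x ≤ a: ∫sin²(nπx/a) dx = a/2, ∫x·sin²(nπx/a) dx = a²/4, ∫x²·sin²(nπx/a) dx = a³·(1/6 − 1/(4n²π²)); higher powers xᵏ the same way, integrating xᵏ·cos(2nπx/a) by parts.
State is unnormalized: ∫|ψ|² dx = 1.9800, and ∫ψ*·V(x)·ψ dx = 5.7238, so ⟨V⟩ = 5.7238 / 1.9800.
⟨V⟩ = 2.8908.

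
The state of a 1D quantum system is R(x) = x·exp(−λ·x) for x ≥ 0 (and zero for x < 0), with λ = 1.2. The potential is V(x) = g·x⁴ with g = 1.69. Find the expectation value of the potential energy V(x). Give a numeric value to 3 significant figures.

18.3

⟨V⟩ = ∫ V(x)·|R|² dx / ∫|R|² dx.
Every integrand reduces to terms xʲ·e^(−2λx) on [0, ∞); use ∫₀^∞ xʲ·e^(−2λx) dx = j!/(2λ)^(j+1).
State is unnormalized: ∫|R|² dx = 0.14468, and ∫R*·V(x)·R dx = 2.6530, so ⟨V⟩ = 2.6530 / 0.14468.
⟨V⟩ = 18.338.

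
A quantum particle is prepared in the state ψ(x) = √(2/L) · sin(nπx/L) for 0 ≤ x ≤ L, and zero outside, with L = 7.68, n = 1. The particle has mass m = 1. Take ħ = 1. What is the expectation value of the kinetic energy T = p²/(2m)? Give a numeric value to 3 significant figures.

0.0837

T = −(ħ²/2m) d²/dx², so ⟨T⟩ = −(ħ²/2m) ∫ ψ*·ψ'' dx; with m = 1.
d/dx sin(nπx/L) = (nπ/L)·cos(nπx/L) and d²/dx² sin(nπx/L) = −(nπ/L)²·sin(nπx/L); on 0 ≤ x ≤ L, ∫sin²(nπx/L) dx = L/2 and ∫sin(nπx/L)·cos(nπx/L) dx = 0.
⟨T⟩ = 0.083666.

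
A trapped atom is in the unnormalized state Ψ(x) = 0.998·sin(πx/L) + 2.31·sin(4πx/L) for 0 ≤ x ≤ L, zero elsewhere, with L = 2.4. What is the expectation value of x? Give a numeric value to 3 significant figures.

⟨x⟩ = ∫ x·|Ψ|² dx / ∫|Ψ|² dx (integrals over the domain).
On 0 ≤ x ≤ L (j ≠ l): ∫sin²(jπx/L) dx = L/2, ∫sin(jπx/L)·sin(lπx/L) dx = 0; diagonal moments ∫x·sin²(jπx/L) dx = L²/4, ∫x²·sin²(jπx/L) dx = L³·(1/6 − 1/(4j²π²)); cross terms ∫x·sin(jπx/L)·sin(lπx/L) dx = 0 for j + l even and −4jlL²/(π²(j² − l²)²) for j + l odd, ∫x²·sin(jπx/L)·sin(lπx/L) dx = (−1)^(j+l)·4jlL³/(π²(j² − l²)²); higher powers the same way via product-to-sum and parts.
State is unnormalized: ∫|Ψ|² dx = 7.5985, and ∫Ψ*·x·Ψ dx = 8.9269, so ⟨x⟩ = 8.9269 / 7.5985.
⟨x⟩ = 1.1748.

1.17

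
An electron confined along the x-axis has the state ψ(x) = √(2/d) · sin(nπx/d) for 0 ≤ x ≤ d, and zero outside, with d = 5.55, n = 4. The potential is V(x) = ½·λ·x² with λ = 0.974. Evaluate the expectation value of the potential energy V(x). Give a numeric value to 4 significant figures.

⟨V⟩ = ∫ V(x)·|ψ|² dx.
With sin²θ = (1 − cos2θ)/2 on 0 ≤ x ≤ d: ∫sin²(nπx/d) dx = d/2, ∫x·sin²(nπx/d) dx = d²/4, ∫x²·sin²(nπx/d) dx = d³·(1/6 − 1/(4n²π²)); higher powers xᵏ the same way, integrating xᵏ·cos(2nπx/d) by parts.
⟨V⟩ = 4.9528.

4.953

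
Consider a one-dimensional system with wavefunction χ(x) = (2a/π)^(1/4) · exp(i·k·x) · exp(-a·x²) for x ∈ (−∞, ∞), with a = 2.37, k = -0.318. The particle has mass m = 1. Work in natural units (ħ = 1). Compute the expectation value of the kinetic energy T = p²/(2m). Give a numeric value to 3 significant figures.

T = −(ħ²/2m) d²/dx², so ⟨T⟩ = −(ħ²/2m) ∫ χ*·χ'' dx; with m = 1.
Gaussian moments: ∫x^(2j)·e^(−2ax²) dx = (2j−1)!!/(4a)^j · √(π/(2a)), odd powers integrate to 0; here √(π/(2a)) = 0.81412. Derivatives: χ′ = (ik − 2ax)·χ, χ″ = ((ik − 2ax)² − 2a)·χ; the odd-in-x pieces drop out.
⟨T⟩ = 1.2356.

1.24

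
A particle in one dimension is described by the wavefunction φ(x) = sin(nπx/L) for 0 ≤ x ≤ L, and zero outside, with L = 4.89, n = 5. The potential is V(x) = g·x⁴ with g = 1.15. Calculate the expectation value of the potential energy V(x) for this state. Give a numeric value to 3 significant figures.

129.

⟨V⟩ = ∫ V(x)·|φ|² dx / ∫|φ|² dx.
With sin²θ = (1 − cos2θ)/2 on 0 ≤ x ≤ L: ∫sin²(nπx/L) dx = L/2, ∫x·sin²(nπx/L) dx = L²/4, ∫x²·sin²(nπx/L) dx = L³·(1/6 − 1/(4n²π²)); higher powers xᵏ the same way, integrating xᵏ·cos(2nπx/L) by parts.
State is unnormalized: ∫|φ|² dx = 2.4450, and ∫φ*·V(x)·φ dx = 315.07, so ⟨V⟩ = 315.07 / 2.4450.
⟨V⟩ = 128.86.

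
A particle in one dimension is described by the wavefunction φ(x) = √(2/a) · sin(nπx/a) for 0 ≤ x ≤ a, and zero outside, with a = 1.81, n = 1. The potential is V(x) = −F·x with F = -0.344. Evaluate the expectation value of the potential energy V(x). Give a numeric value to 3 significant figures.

0.311

⟨V⟩ = ∫ V(x)·|φ|² dx.
With sin²θ = (1 − cos2θ)/2 on 0 ≤ x ≤ a: ∫sin²(nπx/a) dx = a/2, ∫x·sin²(nπx/a) dx = a²/4, ∫x²·sin²(nπx/a) dx = a³·(1/6 − 1/(4n²π²)); higher powers xᵏ the same way, integrating xᵏ·cos(2nπx/a) by parts.
⟨V⟩ = 0.31132.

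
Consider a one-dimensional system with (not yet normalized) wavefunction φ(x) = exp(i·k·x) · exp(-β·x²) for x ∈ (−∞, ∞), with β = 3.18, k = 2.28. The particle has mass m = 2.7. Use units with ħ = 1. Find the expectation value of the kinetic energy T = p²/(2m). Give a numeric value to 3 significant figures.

1.55

T = −(ħ²/2m) d²/dx², so ⟨T⟩ = −(ħ²/2m) ∫ φ*·φ'' dx / ∫|φ|² dx; with m = 2.7.
Gaussian moments: ∫x^(2j)·e^(−2βx²) dx = (2j−1)!!/(4β)^j · √(π/(2β)), odd powers integrate to 0; here √(π/(2β)) = 0.70282. Derivatives: φ′ = (ik − 2βx)·φ, φ″ = ((ik − 2βx)² − 2β)·φ; the odd-in-x pieces drop out.
State is unnormalized: ∫|φ|² dx = 0.70282, and ∫φ*·(−ħ²/2m · φ'') dx = 1.0905, so ⟨T⟩ = 1.0905 / 0.70282.
⟨T⟩ = 1.5516.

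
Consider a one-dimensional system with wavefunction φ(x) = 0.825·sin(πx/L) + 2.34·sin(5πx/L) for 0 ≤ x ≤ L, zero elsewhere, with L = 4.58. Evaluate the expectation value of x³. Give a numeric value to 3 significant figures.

23.6

⟨x³⟩ = ∫ x³·|φ|² dx / ∫|φ|² dx (integrals over the domain).
On 0 ≤ x ≤ L (j ≠ l): ∫sin²(jπx/L) dx = L/2, ∫sin(jπx/L)·sin(lπx/L) dx = 0; diagonal moments ∫x·sin²(jπx/L) dx = L²/4, ∫x²·sin²(jπx/L) dx = L³·(1/6 − 1/(4j²π²)); cross terms ∫x·sin(jπx/L)·sin(lπx/L) dx = 0 for j + l even and −4jlL²/(π²(j² − l²)²) for j + l odd, ∫x²·sin(jπx/L)·sin(lπx/L) dx = (−1)^(j+l)·4jlL³/(π²(j² − l²)²); higher powers the same way via product-to-sum and parts.
State is unnormalized: ∫|φ|² dx = 14.098, and ∫φ*·x³·φ dx = 332.52, so ⟨x³⟩ = 332.52 / 14.098.
⟨x³⟩ = 23.587.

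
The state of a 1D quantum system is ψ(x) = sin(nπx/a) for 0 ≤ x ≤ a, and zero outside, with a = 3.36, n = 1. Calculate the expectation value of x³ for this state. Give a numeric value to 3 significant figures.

⟨x³⟩ = ∫ x³·|ψ|² dx / ∫|ψ|² dx (integrals over the domain).
With sin²θ = (1 − cos2θ)/2 on 0 ≤ x ≤ a: ∫sin²(nπx/a) dx = a/2, ∫x·sin²(nπx/a) dx = a²/4, ∫x²·sin²(nπx/a) dx = a³·(1/6 − 1/(4n²π²)); higher powers xᵏ the same way, integrating xᵏ·cos(2nπx/a) by parts.
State is unnormalized: ∫|ψ|² dx = 1.6800, and ∫ψ*·x³·ψ dx = 11.089, so ⟨x³⟩ = 11.089 / 1.6800.
⟨x³⟩ = 6.6007.

6.60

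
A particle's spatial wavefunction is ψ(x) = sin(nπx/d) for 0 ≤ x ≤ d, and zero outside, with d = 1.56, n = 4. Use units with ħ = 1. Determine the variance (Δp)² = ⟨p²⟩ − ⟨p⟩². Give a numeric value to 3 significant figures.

64.9

Compute ⟨p⟩ and ⟨p²⟩ separately; (Δp)² = ⟨p²⟩ − ⟨p⟩².
d/dx sin(nπx/d) = (nπ/d)·cos(nπx/d) and d²/dx² sin(nπx/d) = −(nπ/d)²·sin(nπx/d); on 0 ≤ x ≤ d, ∫sin²(nπx/d) dx = d/2 and ∫sin(nπx/d)·cos(nπx/d) dx = 0.
Normalization: ∫|ψ|² dx = 0.78000.
⟨p⟩ = 0.0000 and ⟨p²⟩ = 64.889.
(Δp)² = 64.889 − (0.0000)² = 64.889.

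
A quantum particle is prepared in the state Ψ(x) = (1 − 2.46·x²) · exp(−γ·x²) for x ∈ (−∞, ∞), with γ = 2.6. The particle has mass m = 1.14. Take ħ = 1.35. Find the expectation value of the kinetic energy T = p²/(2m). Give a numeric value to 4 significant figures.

T = −(ħ²/2m) d²/dx², so ⟨T⟩ = −(ħ²/2m) ∫ Ψ*·Ψ'' dx / ∫|Ψ|² dx; with m = 1.14.
Expand each integrand as polynomial × e^(−2γx²) and use ∫x^(2j)·e^(−2γx²) dx = (2j−1)!!/(4γ)^j · √(π/(2γ)), odd powers → 0; here √(π/(2γ)) = 0.77727. Differentiate with the product rule, d/dx e^(−γx²) = −2γx·e^(−γx²).
State is unnormalized: ∫|Ψ|² dx = 0.54003, and ∫Ψ*·(−ħ²/2m · Ψ'') dx = 3.0123, so ⟨T⟩ = 3.0123 / 0.54003.
⟨T⟩ = 5.5780.

5.578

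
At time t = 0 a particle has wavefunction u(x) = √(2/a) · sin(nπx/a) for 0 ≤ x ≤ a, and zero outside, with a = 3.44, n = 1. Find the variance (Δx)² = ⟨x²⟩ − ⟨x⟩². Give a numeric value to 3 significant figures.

Compute ⟨x⟩ and ⟨x²⟩ separately, then (Δx)² = ⟨x²⟩ − ⟨x⟩².
With sin²θ = (1 − cos2θ)/2 on 0 ≤ x ≤ a: ∫sin²(nπx/a) dx = a/2, ∫x·sin²(nπx/a) dx = a²/4, ∫x²·sin²(nπx/a) dx = a³·(1/6 − 1/(4n²π²)); higher powers xᵏ the same way, integrating xᵏ·cos(2nπx/a) by parts.
⟨x⟩ = 1.7200 and ⟨x²⟩ = 3.3450.
(Δx)² = 3.3450 − (1.7200)² = 0.38664.

0.387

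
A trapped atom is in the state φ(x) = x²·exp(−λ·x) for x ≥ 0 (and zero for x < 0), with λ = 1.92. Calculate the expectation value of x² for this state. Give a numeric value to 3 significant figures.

⟨x²⟩ = ∫ x²·|φ|² dx / ∫|φ|² dx (integrals over the domain).
Every integrand reduces to terms xʲ·e^(−2λx) on [0, ∞); use ∫₀^∞ xʲ·e^(−2λx) dx = j!/(2λ)^(j+1).
State is unnormalized: ∫|φ|² dx = 0.028745, and ∫φ*·x²·φ dx = 0.058481, so ⟨x²⟩ = 0.058481 / 0.028745.
⟨x²⟩ = 2.0345.

2.03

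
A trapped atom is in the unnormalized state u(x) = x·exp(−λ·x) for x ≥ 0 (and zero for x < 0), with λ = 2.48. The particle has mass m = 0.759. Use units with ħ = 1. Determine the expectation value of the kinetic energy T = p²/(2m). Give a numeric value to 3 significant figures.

4.05

T = −(ħ²/2m) d²/dx², so ⟨T⟩ = −(ħ²/2m) ∫ u*·u'' dx / ∫|u|² dx; with m = 0.759.
Differentiate x·exp(−λ·x) with the product rule; every integrand then reduces to terms xʲ·e^(−2λx) on [0, ∞), with ∫₀^∞ xʲ·e^(−2λx) dx = j!/(2λ)^(j+1).
State is unnormalized: ∫|u|² dx = 0.016390, and ∫u*·(−ħ²/2m · u'') dx = 0.066407, so ⟨T⟩ = 0.066407 / 0.016390.
⟨T⟩ = 4.0516.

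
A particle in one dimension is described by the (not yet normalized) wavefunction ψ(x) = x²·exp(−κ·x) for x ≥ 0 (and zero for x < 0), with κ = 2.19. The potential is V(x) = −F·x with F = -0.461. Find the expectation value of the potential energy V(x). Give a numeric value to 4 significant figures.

0.5263

⟨V⟩ = ∫ V(x)·|ψ|² dx / ∫|ψ|² dx.
Every integrand reduces to terms xʲ·e^(−2κx) on [0, ∞); use ∫₀^∞ xʲ·e^(−2κx) dx = j!/(2κ)^(j+1).
State is unnormalized: ∫|ψ|² dx = 0.014888, and ∫ψ*·V(x)·ψ dx = 0.0078350, so ⟨V⟩ = 0.0078350 / 0.014888.
⟨V⟩ = 0.52626.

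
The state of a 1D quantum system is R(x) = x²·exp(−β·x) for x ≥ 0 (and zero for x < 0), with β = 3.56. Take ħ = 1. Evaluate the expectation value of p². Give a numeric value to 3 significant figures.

4.22

p² R = −ħ² d²R/dx²; ⟨p²⟩ = −ħ² ∫ R*·R'' dx / ∫|R|² dx.
Differentiate x²·exp(−β·x) with the product rule; every integrand then reduces to terms xʲ·e^(−2βx) on [0, ∞), with ∫₀^∞ xʲ·e^(−2βx) dx = j!/(2β)^(j+1).
State is unnormalized: ∫|R|² dx = 0.0013116, and ∫R*·(−ħ² R'') dx = 0.0055410, so ⟨p²⟩ = 0.0055410 / 0.0013116.
⟨p²⟩ = 4.2245.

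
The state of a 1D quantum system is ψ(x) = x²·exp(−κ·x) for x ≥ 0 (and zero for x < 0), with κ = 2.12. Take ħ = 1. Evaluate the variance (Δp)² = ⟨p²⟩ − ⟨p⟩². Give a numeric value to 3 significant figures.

1.50

Compute ⟨p⟩ and ⟨p²⟩ separately; (Δp)² = ⟨p²⟩ − ⟨p⟩².
Differentiate x²·exp(−κ·x) with the product rule; every integrand then reduces to terms xʲ·e^(−2κx) on [0, ∞), with ∫₀^∞ xʲ·e^(−2κx) dx = j!/(2κ)^(j+1).
Normalization: ∫|ψ|² dx = 0.017514.
⟨p⟩ = 0.0000 and ⟨p²⟩ = 1.4981.
(Δp)² = 1.4981 − (0.0000)² = 1.4981.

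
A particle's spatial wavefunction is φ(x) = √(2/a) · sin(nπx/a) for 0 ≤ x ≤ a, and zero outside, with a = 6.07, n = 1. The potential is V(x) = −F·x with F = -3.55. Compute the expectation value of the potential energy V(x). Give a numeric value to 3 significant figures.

⟨V⟩ = ∫ V(x)·|φ|² dx.
With sin²θ = (1 − cos2θ)/2 on 0 ≤ x ≤ a: ∫sin²(nπx/a) dx = a/2, ∫x·sin²(nπx/a) dx = a²/4, ∫x²·sin²(nπx/a) dx = a³·(1/6 − 1/(4n²π²)); higher powers xᵏ the same way, integrating xᵏ·cos(2nπx/a) by parts.
⟨V⟩ = 10.774.

10.8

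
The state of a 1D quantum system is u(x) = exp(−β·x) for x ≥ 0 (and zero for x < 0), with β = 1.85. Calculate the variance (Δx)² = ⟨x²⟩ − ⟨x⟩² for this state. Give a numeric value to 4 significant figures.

Compute ⟨x⟩ and ⟨x²⟩ separately, then (Δx)² = ⟨x²⟩ − ⟨x⟩².
Every integrand reduces to terms xʲ·e^(−2βx) on [0, ∞); use ∫₀^∞ xʲ·e^(−2βx) dx = j!/(2β)^(j+1).
Normalization: ∫|u|² dx = 0.27027.
⟨x⟩ = 0.27027 and ⟨x²⟩ = 0.14609.
(Δx)² = 0.14609 − (0.27027)² = 0.073046.

0.07305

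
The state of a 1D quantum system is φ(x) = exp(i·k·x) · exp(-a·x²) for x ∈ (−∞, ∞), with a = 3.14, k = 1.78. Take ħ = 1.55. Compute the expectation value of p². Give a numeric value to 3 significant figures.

p² φ = −ħ² d²φ/dx²; ⟨p²⟩ = −ħ² ∫ φ*·φ'' dx / ∫|φ|² dx.
Gaussian moments: ∫x^(2j)·e^(−2ax²) dx = (2j−1)!!/(4a)^j · √(π/(2a)), odd powers integrate to 0; here √(π/(2a)) = 0.70729. Derivatives: φ′ = (ik − 2ax)·φ, φ″ = ((ik − 2ax)² − 2a)·φ; the odd-in-x pieces drop out.
State is unnormalized: ∫|φ|² dx = 0.70729, and ∫φ*·(−ħ² φ'') dx = 10.720, so ⟨p²⟩ = 10.720 / 0.70729.
⟨p²⟩ = 15.156.

15.2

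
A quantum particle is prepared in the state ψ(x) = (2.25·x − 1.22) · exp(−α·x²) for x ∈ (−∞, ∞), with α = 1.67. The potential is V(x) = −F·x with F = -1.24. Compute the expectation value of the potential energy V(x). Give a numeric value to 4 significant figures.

-0.4537

⟨V⟩ = ∫ V(x)·|ψ|² dx / ∫|ψ|² dx.
Expand each integrand as polynomial × e^(−2αx²) and use ∫x^(2j)·e^(−2αx²) dx = (2j−1)!!/(4α)^j · √(π/(2α)), odd powers → 0; here √(π/(2α)) = 0.96984.
State is unnormalized: ∫|ψ|² dx = 2.1785, and ∫ψ*·V(x)·ψ dx = -0.98837, so ⟨V⟩ = -0.98837 / 2.1785.
⟨V⟩ = -0.45369.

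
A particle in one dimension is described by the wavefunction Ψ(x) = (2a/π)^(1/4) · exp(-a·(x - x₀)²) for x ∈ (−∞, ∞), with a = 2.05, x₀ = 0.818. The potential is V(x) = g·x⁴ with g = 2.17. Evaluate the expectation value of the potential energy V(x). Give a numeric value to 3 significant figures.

⟨V⟩ = ∫ V(x)·|Ψ|² dx.
Gaussian moments (u = x − x₀): ∫u^(2j)·e^(−2au²) du = (2j−1)!!/(4a)^j · √(π/(2a)), odd powers integrate to 0; here √(π/(2a)) = 0.87535.
⟨V⟩ = 2.1308.

2.13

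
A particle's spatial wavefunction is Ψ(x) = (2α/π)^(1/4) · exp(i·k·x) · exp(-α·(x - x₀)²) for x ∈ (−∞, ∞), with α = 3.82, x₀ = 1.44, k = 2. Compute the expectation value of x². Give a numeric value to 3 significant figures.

⟨x²⟩ = ∫ x²·|Ψ|² dx (integrals over the domain).
Gaussian moments (u = x − x₀): ∫u^(2j)·e^(−2αu²) du = (2j−1)!!/(4α)^j · √(π/(2α)), odd powers integrate to 0; here √(π/(2α)) = 0.64125.
⟨x²⟩ = 2.1390.

2.14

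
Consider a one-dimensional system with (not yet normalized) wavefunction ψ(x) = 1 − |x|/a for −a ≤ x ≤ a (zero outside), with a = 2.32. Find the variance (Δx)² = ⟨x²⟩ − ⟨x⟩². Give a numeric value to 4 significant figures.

Compute ⟨x⟩ and ⟨x²⟩ separately, then (Δx)² = ⟨x²⟩ − ⟨x⟩².
ψ is even, so ∫ over [−a, a] = 2∫₀ᵃ with ψ = 1 − x/a there: ∫₀ᵃ (1 − x/a)² dx = a/3, ∫₀ᵃ x²(1 − x/a)² dx = a³/30, ∫₀ᵃ x⁴(1 − x/a)² dx = a⁵/105.
Normalization: ∫|ψ|² dx = 1.5467.
⟨x⟩ = 0.0000 and ⟨x²⟩ = 0.53824.
(Δx)² = 0.53824 − (0.0000)² = 0.53824.

0.5382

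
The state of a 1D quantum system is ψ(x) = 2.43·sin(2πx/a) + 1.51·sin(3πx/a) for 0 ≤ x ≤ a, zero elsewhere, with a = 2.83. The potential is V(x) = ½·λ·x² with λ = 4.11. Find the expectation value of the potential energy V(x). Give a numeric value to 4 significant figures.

2.439

⟨V⟩ = ∫ V(x)·|ψ|² dx / ∫|ψ|² dx.
On 0 ≤ x ≤ a (j ≠ l): ∫sin²(jπx/a) dx = a/2, ∫sin(jπx/a)·sin(lπx/a) dx = 0; diagonal moments ∫x·sin²(jπx/a) dx = a²/4, ∫x²·sin²(jπx/a) dx = a³·(1/6 − 1/(4j²π²)); cross terms ∫x·sin(jπx/a)·sin(lπx/a) dx = 0 for j + l even and −4jla²/(π²(j² − l²)²) for j + l odd, ∫x²·sin(jπx/a)·sin(lπx/a) dx = (−1)^(j+l)·4jla³/(π²(j² − l²)²); higher powers the same way via product-to-sum and parts.
State is unnormalized: ∫|ψ|² dx = 11.582, and ∫ψ*·V(x)·ψ dx = 28.251, so ⟨V⟩ = 28.251 / 11.582.
⟨V⟩ = 2.4393.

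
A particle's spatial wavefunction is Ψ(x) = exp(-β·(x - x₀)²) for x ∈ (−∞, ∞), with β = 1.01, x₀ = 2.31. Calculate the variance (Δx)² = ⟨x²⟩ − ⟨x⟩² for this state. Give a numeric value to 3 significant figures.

Compute ⟨x⟩ and ⟨x²⟩ separately, then (Δx)² = ⟨x²⟩ − ⟨x⟩².
Gaussian moments (u = x − x₀): ∫u^(2j)·e^(−2βu²) du = (2j−1)!!/(4β)^j · √(π/(2β)), odd powers integrate to 0; here √(π/(2β)) = 1.2471.
Normalization: ∫|Ψ|² dx = 1.2471.
⟨x⟩ = 2.3100 and ⟨x²⟩ = 5.5836.
(Δx)² = 5.5836 − (2.3100)² = 0.24752.

0.248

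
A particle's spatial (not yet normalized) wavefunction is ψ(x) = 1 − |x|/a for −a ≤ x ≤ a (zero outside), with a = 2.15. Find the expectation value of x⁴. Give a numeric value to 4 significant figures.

0.6105

⟨x⁴⟩ = ∫ x⁴·|ψ|² dx / ∫|ψ|² dx (integrals over the domain).
ψ is even, so ∫ over [−a, a] = 2∫₀ᵃ with ψ = 1 − x/a there: ∫₀ᵃ (1 − x/a)² dx = a/3, ∫₀ᵃ x²(1 − x/a)² dx = a³/30, ∫₀ᵃ x⁴(1 − x/a)² dx = a⁵/105.
State is unnormalized: ∫|ψ|² dx = 1.4333, and ∫ψ*·x⁴·ψ dx = 0.87505, so ⟨x⁴⟩ = 0.87505 / 1.4333.
⟨x⁴⟩ = 0.61050.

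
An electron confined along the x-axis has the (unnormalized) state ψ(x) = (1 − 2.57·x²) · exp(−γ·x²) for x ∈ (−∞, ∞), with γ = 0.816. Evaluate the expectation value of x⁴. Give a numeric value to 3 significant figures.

3.25

⟨x⁴⟩ = ∫ x⁴·|ψ|² dx / ∫|ψ|² dx (integrals over the domain).
Expand each integrand as polynomial × e^(−2γx²) and use ∫x^(2j)·e^(−2γx²) dx = (2j−1)!!/(4γ)^j · √(π/(2γ)), odd powers → 0; here √(π/(2γ)) = 1.3874.
State is unnormalized: ∫|ψ|² dx = 1.7831, and ∫ψ*·x⁴·ψ dx = 5.7920, so ⟨x⁴⟩ = 5.7920 / 1.7831.
⟨x⁴⟩ = 3.2484.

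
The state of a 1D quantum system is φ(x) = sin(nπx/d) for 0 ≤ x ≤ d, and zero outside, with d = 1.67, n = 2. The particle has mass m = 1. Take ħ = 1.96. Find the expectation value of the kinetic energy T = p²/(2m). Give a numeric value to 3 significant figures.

27.2

T = −(ħ²/2m) d²/dx², so ⟨T⟩ = −(ħ²/2m) ∫ φ*·φ'' dx / ∫|φ|² dx; with m = 1.
d/dx sin(nπx/d) = (nπ/d)·cos(nπx/d) and d²/dx² sin(nπx/d) = −(nπ/d)²·sin(nπx/d); on 0 ≤ x ≤ d, ∫sin²(nπx/d) dx = d/2 and ∫sin(nπx/d)·cos(nπx/d) dx = 0.
State is unnormalized: ∫|φ|² dx = 0.83500, and ∫φ*·(−ħ²/2m · φ'') dx = 22.704, so ⟨T⟩ = 22.704 / 0.83500.
⟨T⟩ = 27.190.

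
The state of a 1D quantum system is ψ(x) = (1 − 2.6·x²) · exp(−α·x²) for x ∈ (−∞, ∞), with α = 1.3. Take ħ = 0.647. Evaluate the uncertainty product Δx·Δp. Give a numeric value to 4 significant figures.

1.105

Δx = √(⟨x²⟩−⟨x⟩²), Δp = √(⟨p²⟩−⟨p⟩²).
Expand each integrand as polynomial × e^(−2αx²) and use ∫x^(2j)·e^(−2αx²) dx = (2j−1)!!/(4α)^j · √(π/(2α)), odd powers → 0; here √(π/(2α)) = 1.0992. Differentiate with the product rule, d/dx e^(−αx²) = −2αx·e^(−αx²).
Normalization: ∫|ψ|² dx = 0.82442.
⟨x⟩ = 0.0000, ⟨x²⟩ = 0.44872 ⇒ Δx = 0.66986.
⟨p⟩ = 0.0000, ⟨p²⟩ = 2.7210 ⇒ Δp = 1.6495.
Δx·Δp = 1.1050.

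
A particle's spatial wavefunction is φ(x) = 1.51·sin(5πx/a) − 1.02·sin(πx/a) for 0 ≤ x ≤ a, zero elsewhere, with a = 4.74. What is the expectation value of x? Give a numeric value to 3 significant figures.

⟨x⟩ = ∫ x·|φ|² dx / ∫|φ|² dx (integrals over the domain).
On 0 ≤ x ≤ a (j ≠ l): ∫sin²(jπx/a) dx = a/2, ∫sin(jπx/a)·sin(lπx/a) dx = 0; diagonal moments ∫x·sin²(jπx/a) dx = a²/4, ∫x²·sin²(jπx/a) dx = a³·(1/6 − 1/(4j²π²)); cross terms ∫x·sin(jπx/a)·sin(lπx/a) dx = 0 for j + l even and −4jla²/(π²(j² − l²)²) for j + l odd, ∫x²·sin(jπx/a)·sin(lπx/a) dx = (−1)^(j+l)·4jla³/(π²(j² − l²)²); higher powers the same way via product-to-sum and parts.
State is unnormalized: ∫|φ|² dx = 7.8696, and ∫φ*·x·φ dx = 18.651, so ⟨x⟩ = 18.651 / 7.8696.
⟨x⟩ = 2.3700.

2.37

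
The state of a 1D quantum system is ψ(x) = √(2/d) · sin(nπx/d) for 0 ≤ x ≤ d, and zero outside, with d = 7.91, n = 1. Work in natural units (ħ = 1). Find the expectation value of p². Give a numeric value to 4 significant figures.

0.1577

p² ψ = −ħ² d²ψ/dx²; ⟨p²⟩ = −ħ² ∫ ψ*·ψ'' dx.
d/dx sin(nπx/d) = (nπ/d)·cos(nπx/d) and d²/dx² sin(nπx/d) = −(nπ/d)²·sin(nπx/d); on 0 ≤ x ≤ d, ∫sin²(nπx/d) dx = d/2 and ∫sin(nπx/d)·cos(nπx/d) dx = 0.
⟨p²⟩ = 0.15774.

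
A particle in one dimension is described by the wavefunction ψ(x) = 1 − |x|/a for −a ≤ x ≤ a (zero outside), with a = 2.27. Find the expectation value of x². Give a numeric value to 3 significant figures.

0.515

⟨x²⟩ = ∫ x²·|ψ|² dx / ∫|ψ|² dx (integrals over the domain).
ψ is even, so ∫ over [−a, a] = 2∫₀ᵃ with ψ = 1 − x/a there: ∫₀ᵃ (1 − x/a)² dx = a/3, ∫₀ᵃ x²(1 − x/a)² dx = a³/30, ∫₀ᵃ x⁴(1 − x/a)² dx = a⁵/105.
State is unnormalized: ∫|ψ|² dx = 1.5133, and ∫ψ*·x²·ψ dx = 0.77981, so ⟨x²⟩ = 0.77981 / 1.5133.
⟨x²⟩ = 0.51529.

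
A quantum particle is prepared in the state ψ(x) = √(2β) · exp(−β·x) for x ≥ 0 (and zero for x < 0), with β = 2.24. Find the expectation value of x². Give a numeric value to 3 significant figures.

⟨x²⟩ = ∫ x²·|ψ|² dx (integrals over the domain).
Every integrand reduces to terms xʲ·e^(−2βx) on [0, ∞); use ∫₀^∞ xʲ·e^(−2βx) dx = j!/(2β)^(j+1).
⟨x²⟩ = 0.099649.

0.0996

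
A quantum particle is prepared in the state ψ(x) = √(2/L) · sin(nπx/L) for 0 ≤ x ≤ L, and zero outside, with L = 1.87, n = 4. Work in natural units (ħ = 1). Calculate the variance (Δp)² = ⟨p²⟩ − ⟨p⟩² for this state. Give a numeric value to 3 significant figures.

45.2

Compute ⟨p⟩ and ⟨p²⟩ separately; (Δp)² = ⟨p²⟩ − ⟨p⟩².
d/dx sin(nπx/L) = (nπ/L)·cos(nπx/L) and d²/dx² sin(nπx/L) = −(nπ/L)²·sin(nπx/L); on 0 ≤ x ≤ L, ∫sin²(nπx/L) dx = L/2 and ∫sin(nπx/L)·cos(nπx/L) dx = 0.
⟨p⟩ = 0.0000 and ⟨p²⟩ = 45.158.
(Δp)² = 45.158 − (0.0000)² = 45.158.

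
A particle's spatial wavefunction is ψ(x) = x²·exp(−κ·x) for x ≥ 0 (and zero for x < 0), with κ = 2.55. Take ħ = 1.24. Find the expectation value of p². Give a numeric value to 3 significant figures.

p² ψ = −ħ² d²ψ/dx²; ⟨p²⟩ = −ħ² ∫ ψ*·ψ'' dx / ∫|ψ|² dx.
Differentiate x²·exp(−κ·x) with the product rule; every integrand then reduces to terms xʲ·e^(−2κx) on [0, ∞), with ∫₀^∞ xʲ·e^(−2κx) dx = j!/(2κ)^(j+1).
State is unnormalized: ∫|ψ|² dx = 0.0069560, and ∫ψ*·(−ħ² ψ'') dx = 0.023183, so ⟨p²⟩ = 0.023183 / 0.0069560.
⟨p²⟩ = 3.3327.

3.33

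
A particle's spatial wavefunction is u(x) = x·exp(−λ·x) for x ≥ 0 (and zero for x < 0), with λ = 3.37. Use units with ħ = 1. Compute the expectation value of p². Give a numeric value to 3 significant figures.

11.4

p² u = −ħ² d²u/dx²; ⟨p²⟩ = −ħ² ∫ u*·u'' dx / ∫|u|² dx.
Differentiate x·exp(−λ·x) with the product rule; every integrand then reduces to terms xʲ·e^(−2λx) on [0, ∞), with ∫₀^∞ xʲ·e^(−2λx) dx = j!/(2λ)^(j+1).
State is unnormalized: ∫|u|² dx = 0.0065321, and ∫u*·(−ħ² u'') dx = 0.074184, so ⟨p²⟩ = 0.074184 / 0.0065321.
⟨p²⟩ = 11.357.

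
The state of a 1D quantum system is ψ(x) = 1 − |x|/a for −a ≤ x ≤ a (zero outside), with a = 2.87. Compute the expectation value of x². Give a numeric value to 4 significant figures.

0.8237

⟨x²⟩ = ∫ x²·|ψ|² dx / ∫|ψ|² dx (integrals over the domain).
ψ is even, so ∫ over [−a, a] = 2∫₀ᵃ with ψ = 1 − x/a there: ∫₀ᵃ (1 − x/a)² dx = a/3, ∫₀ᵃ x²(1 − x/a)² dx = a³/30, ∫₀ᵃ x⁴(1 − x/a)² dx = a⁵/105.
State is unnormalized: ∫|ψ|² dx = 1.9133, and ∫ψ*·x²·ψ dx = 1.5760, so ⟨x²⟩ = 1.5760 / 1.9133.
⟨x²⟩ = 0.82369.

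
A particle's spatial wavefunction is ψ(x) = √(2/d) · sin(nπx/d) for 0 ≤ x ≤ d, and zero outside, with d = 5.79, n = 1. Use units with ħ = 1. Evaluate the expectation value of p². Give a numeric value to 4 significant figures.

p² ψ = −ħ² d²ψ/dx²; ⟨p²⟩ = −ħ² ∫ ψ*·ψ'' dx.
d/dx sin(nπx/d) = (nπ/d)·cos(nπx/d) and d²/dx² sin(nπx/d) = −(nπ/d)²·sin(nπx/d); on 0 ≤ x ≤ d, ∫sin²(nπx/d) dx = d/2 and ∫sin(nπx/d)·cos(nπx/d) dx = 0.
⟨p²⟩ = 0.29440.

0.2944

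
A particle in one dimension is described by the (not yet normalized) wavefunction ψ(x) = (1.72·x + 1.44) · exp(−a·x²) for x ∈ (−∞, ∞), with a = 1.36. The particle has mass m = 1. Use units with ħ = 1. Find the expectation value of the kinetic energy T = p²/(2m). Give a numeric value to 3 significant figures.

0.963

T = −(ħ²/2m) d²/dx², so ⟨T⟩ = −(ħ²/2m) ∫ ψ*·ψ'' dx / ∫|ψ|² dx; with m = 1.
Expand each integrand as polynomial × e^(−2ax²) and use ∫x^(2j)·e^(−2ax²) dx = (2j−1)!!/(4a)^j · √(π/(2a)), odd powers → 0; here √(π/(2a)) = 1.0747. Differentiate with the product rule, d/dx e^(−ax²) = −2ax·e^(−ax²).
State is unnormalized: ∫|ψ|² dx = 2.8130, and ∫ψ*·(−ħ²/2m · ψ'') dx = 2.7077, so ⟨T⟩ = 2.7077 / 2.8130.
⟨T⟩ = 0.96257.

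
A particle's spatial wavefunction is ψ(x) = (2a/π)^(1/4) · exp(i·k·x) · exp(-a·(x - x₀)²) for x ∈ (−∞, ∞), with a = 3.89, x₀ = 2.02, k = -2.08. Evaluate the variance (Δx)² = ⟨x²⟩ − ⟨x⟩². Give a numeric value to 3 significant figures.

0.0643

Compute ⟨x⟩ and ⟨x²⟩ separately, then (Δx)² = ⟨x²⟩ − ⟨x⟩².
Gaussian moments (u = x − x₀): ∫u^(2j)·e^(−2au²) du = (2j−1)!!/(4a)^j · √(π/(2a)), odd powers integrate to 0; here √(π/(2a)) = 0.63546.
⟨x⟩ = 2.0200 and ⟨x²⟩ = 4.1447.
(Δx)² = 4.1447 − (2.0200)² = 0.064267.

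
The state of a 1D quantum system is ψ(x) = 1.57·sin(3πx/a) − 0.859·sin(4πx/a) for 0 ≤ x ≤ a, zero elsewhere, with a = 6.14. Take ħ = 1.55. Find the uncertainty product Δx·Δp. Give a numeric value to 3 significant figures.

Δx = √(⟨x²⟩−⟨x⟩²), Δp = √(⟨p²⟩−⟨p⟩²).
On 0 ≤ x ≤ a (j ≠ l): ∫sin²(jπx/a) dx = a/2, ∫sin(jπx/a)·sin(lπx/a) dx = 0; diagonal moments ∫x·sin²(jπx/a) dx = a²/4, ∫x²·sin²(jπx/a) dx = a³·(1/6 − 1/(4j²π²)); cross terms ∫x·sin(jπx/a)·sin(lπx/a) dx = 0 for j + l even and −4jla²/(π²(j² − l²)²) for j + l odd, ∫x²·sin(jπx/a)·sin(lπx/a) dx = (−1)^(j+l)·4jla³/(π²(j² − l²)²); higher powers the same way via product-to-sum and parts. d²/dx² sin(jπx/a) = −(jπ/a)²·sin(jπx/a); on 0 ≤ x ≤ a, ∫sin²(jπx/a) dx = a/2 and ∫sin(jπx/a)·sin(lπx/a) dx = 0 for j ≠ l, so only diagonal terms survive in ∫|ψ|² and ∫ψ·ψ″; ∫ψ·ψ′ dx = [ψ²/2] between the walls = 0.
Normalization: ∫|ψ|² dx = 9.8325.
⟨x⟩ = 4.0965, ⟨x²⟩ = 18.678 ⇒ Δx = 1.3774.
⟨p⟩ = 0.0000, ⟨p²⟩ = 6.6750 ⇒ Δp = 2.5836.
Δx·Δp = 3.5586.

3.56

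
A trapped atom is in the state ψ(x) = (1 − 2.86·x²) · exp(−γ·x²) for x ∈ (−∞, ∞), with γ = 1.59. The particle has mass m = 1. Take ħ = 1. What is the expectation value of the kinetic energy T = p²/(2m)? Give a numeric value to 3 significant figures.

T = −(ħ²/2m) d²/dx², so ⟨T⟩ = −(ħ²/2m) ∫ ψ*·ψ'' dx / ∫|ψ|² dx; with m = 1.
Expand each integrand as polynomial × e^(−2γx²) and use ∫x^(2j)·e^(−2γx²) dx = (2j−1)!!/(4γ)^j · √(π/(2γ)), odd powers → 0; here √(π/(2γ)) = 0.99394. Differentiate with the product rule, d/dx e^(−γx²) = −2γx·e^(−γx²).
State is unnormalized: ∫|ψ|² dx = 0.70300, and ∫ψ*·(−ħ²/2m · ψ'') dx = 2.6194, so ⟨T⟩ = 2.6194 / 0.70300.
⟨T⟩ = 3.7260.

3.73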